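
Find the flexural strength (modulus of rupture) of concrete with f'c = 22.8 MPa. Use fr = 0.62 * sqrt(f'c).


fr = 0.62 * sqrt(22.8)
= 2.96 MPa

2.96


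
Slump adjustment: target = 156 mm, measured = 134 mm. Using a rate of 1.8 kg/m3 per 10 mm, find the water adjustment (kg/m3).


Difference = 156 - 134 = 22 mm
Water adjustment = 22 * 1.8 / 10 = 4.0 kg/m3

4.0


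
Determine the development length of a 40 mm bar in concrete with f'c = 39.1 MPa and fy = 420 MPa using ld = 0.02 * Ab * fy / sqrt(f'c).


Ab = pi * 40^2 / 4 = 1256.637 mm2
ld = 0.02 * 1256.637 * 420 / sqrt(39.1)
= 1688.1 mm

1688.1


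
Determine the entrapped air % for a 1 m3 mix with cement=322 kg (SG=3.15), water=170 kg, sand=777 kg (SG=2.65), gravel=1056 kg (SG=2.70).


Vol cement = 322 / (3.15 * 1000) = 0.102222 m3
Vol water = 170 / 1000 = 0.17 m3
Vol sand = 777 / (2.65 * 1000) = 0.293208 m3
Vol gravel = 1056 / (2.70 * 1000) = 0.391111 m3
Total solid + water volume = 0.956541 m3
Air = (1 - 0.956541) * 100 = 4.35%

4.35


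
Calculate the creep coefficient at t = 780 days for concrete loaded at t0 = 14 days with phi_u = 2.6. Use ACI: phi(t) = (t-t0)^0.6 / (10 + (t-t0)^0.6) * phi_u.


dt = 780 - 14 = 766
phi = 766^0.6 / (10 + 766^0.6) * 2.6
= 2.192

2.192


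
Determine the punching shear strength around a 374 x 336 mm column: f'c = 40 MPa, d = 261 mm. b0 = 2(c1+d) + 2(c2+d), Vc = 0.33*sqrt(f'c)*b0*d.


b0 = 2*(374 + 261) + 2*(336 + 261) = 2464 mm
Vc = 0.33 * sqrt(40) * 2464 * 261 / 1000
= 1342.22 kN

1342.22


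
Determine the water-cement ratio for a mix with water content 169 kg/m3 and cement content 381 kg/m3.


w/c = water / cement
w/c = 169 / 381 = 0.444

0.444


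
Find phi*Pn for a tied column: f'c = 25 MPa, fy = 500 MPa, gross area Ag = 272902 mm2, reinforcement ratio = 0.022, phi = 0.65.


Ast = rho * Ag = 0.022 * 272902 = 6003.844 mm2
phi*Pn = 0.65 * 0.80 * (0.85 * 25 * (272902 - 6003.844) + 500 * 6003.844) / 1000
= 4510.22 kN

4510.22


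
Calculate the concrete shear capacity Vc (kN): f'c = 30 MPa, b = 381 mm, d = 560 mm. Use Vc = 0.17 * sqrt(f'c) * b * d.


Vc = 0.17 * sqrt(30) * 381 * 560 / 1000
= 198.67 kN

198.67


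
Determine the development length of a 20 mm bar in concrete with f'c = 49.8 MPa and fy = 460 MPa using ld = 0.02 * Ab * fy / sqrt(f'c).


Ab = pi * 20^2 / 4 = 314.159 mm2
ld = 0.02 * 314.159 * 460 / sqrt(49.8)
= 409.6 mm

409.6


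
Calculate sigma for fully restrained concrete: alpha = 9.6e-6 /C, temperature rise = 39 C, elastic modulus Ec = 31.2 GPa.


sigma = alpha * dT * Ec
= 9.6e-6 * 39 * 31.2 * 1000
= 11.681 MPa

11.681


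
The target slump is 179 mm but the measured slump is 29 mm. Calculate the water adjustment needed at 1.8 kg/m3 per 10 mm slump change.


Difference = 179 - 29 = 150 mm
Water adjustment = 150 * 1.8 / 10 = 27.0 kg/m3

27.0


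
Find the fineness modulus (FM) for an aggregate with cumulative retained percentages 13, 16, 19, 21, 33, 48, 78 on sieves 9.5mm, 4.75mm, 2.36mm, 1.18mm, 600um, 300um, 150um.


FM = sum(cumulative % retained) / 100
= 228 / 100
= 2.28

2.28


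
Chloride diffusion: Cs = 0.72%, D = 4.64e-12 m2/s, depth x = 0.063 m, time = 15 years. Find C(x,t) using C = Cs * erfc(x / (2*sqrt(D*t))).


t_seconds = 15 * 365.25 * 24 * 3600 = 473364000.0 s
arg = 0.063 / (2 * sqrt(4.64e-12 * 473364000.0))
= 0.6721
erfc(0.6721) = 0.3418
C = 0.72 * 0.3418 = 0.2461%

0.2461


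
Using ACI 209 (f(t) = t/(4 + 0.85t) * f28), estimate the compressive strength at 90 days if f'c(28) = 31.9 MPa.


f(90) = 90 / (4 + 0.85 * 90) * 31.9
= 90 / 80.5 * 31.9
= 35.66 MPa

35.66


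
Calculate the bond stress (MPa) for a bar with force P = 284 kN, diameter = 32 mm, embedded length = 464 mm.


u = P / (pi * db * ld)
= 284 * 1000 / (pi * 32 * 464)
= 6.088 MPa

6.088


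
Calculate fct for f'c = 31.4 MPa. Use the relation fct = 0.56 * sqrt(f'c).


fct = 0.56 * sqrt(31.4)
= 0.56 * 5.604
= 3.138 MPa

3.138


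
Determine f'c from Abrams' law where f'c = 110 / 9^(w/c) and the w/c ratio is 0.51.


f'c = 110 / 9^0.51
= 110 / 3.067
= 35.87 MPa

35.87


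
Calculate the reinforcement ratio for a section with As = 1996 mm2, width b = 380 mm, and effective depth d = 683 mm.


rho = As / (b * d)
= 1996 / (380 * 683)
= 0.0077

0.0077


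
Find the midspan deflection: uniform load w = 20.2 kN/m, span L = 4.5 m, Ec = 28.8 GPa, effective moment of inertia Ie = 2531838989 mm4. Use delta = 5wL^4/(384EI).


Convert: L = 4.5 m = 4500 mm, Ec = 28.8 GPa = 28800 MPa
delta = 5 * 20.2 * 4500^4 / (384 * 28800 * 2531838989)
= 1.48 mm

1.48


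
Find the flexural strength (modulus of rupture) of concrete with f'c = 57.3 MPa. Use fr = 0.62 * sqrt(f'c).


fr = 0.62 * sqrt(57.3)
= 4.693 MPa

4.693


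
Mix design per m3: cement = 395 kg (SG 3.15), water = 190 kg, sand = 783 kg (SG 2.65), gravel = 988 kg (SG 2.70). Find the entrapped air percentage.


Vol cement = 395 / (3.15 * 1000) = 0.125397 m3
Vol water = 190 / 1000 = 0.19 m3
Vol sand = 783 / (2.65 * 1000) = 0.295472 m3
Vol gravel = 988 / (2.70 * 1000) = 0.365926 m3
Total solid + water volume = 0.976794 m3
Air = (1 - 0.976794) * 100 = 2.32%

2.32


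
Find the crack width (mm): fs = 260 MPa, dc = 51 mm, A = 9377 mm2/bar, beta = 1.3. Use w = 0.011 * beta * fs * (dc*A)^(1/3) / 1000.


w = 0.011 * beta * fs * (dc * A)^(1/3) / 1000
= 0.011 * 1.3 * 260 * (51 * 9377)^(1/3) / 1000
= 0.291 mm

0.291


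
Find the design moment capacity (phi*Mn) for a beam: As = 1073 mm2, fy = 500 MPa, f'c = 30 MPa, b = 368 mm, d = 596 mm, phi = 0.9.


a = As * fy / (0.85 * f'c * b)
= 1073 * 500 / (0.85 * 30 * 368)
= 57.1718 mm
Mn = As * fy * (d - a/2) / 10^6
= 304.4177 kN-m
phi*Mn = 0.9 * 304.4177 = 273.98 kN-m

273.98


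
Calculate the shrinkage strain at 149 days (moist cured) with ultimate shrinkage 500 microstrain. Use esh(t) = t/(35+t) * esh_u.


esh(149) = 149 / (35 + 149) * 500
= 149 / 184 * 500
= 404.9 microstrain

404.9


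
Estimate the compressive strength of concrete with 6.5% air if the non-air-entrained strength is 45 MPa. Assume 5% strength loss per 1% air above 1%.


Strength loss = (6.5 - 1) * 5 = 27.5%
f'c = 45 * (1 - 27.5/100)
= 32.62 MPa

32.62


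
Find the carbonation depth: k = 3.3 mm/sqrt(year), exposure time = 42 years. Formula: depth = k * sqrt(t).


depth = k * sqrt(t)
= 3.3 * sqrt(42)
= 21.39 mm

21.39


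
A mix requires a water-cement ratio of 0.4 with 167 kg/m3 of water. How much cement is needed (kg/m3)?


Cement = water / (w/c)
= 167 / 0.4
= 417.5 kg/m3

417.5


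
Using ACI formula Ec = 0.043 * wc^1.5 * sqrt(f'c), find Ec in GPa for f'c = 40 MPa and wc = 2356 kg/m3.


Ec = 0.043 * 2356^1.5 * sqrt(40) / 1000
= 31.1 GPa

31.1


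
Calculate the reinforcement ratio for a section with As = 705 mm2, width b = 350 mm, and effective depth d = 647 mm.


rho = As / (b * d)
= 705 / (350 * 647)
= 0.0031

0.0031


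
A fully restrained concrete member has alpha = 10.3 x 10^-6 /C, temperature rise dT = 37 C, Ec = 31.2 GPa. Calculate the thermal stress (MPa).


sigma = alpha * dT * Ec
= 10.3e-6 * 37 * 31.2 * 1000
= 11.89 MPa

11.89


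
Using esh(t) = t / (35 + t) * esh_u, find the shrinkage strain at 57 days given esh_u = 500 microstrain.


esh(57) = 57 / (35 + 57) * 500
= 57 / 92 * 500
= 309.8 microstrain

309.8


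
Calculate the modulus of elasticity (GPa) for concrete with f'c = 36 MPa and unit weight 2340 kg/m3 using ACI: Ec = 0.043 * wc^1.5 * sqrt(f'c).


Ec = 0.043 * 2340^1.5 * sqrt(36) / 1000
= 29.2 GPa

29.2


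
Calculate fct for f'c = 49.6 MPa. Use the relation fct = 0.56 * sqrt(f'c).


fct = 0.56 * sqrt(49.6)
= 0.56 * 7.043
= 3.944 MPa

3.944


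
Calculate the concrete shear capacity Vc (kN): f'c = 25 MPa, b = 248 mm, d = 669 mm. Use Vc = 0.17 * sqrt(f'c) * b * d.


Vc = 0.17 * sqrt(25) * 248 * 669 / 1000
= 141.03 kN

141.03


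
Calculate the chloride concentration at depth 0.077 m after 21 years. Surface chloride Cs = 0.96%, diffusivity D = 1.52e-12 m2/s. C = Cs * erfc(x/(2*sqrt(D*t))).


t_seconds = 21 * 365.25 * 24 * 3600 = 662709600.0 s
arg = 0.077 / (2 * sqrt(1.52e-12 * 662709600.0))
= 1.213
erfc(1.213) = 0.0863
C = 0.96 * 0.0863 = 0.0828%

0.0828


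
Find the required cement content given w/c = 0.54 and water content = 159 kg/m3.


Cement = water / (w/c)
= 159 / 0.54
= 294.4 kg/m3

294.4


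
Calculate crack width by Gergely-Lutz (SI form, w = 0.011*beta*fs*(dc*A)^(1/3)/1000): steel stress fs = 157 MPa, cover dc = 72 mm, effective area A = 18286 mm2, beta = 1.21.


w = 0.011 * beta * fs * (dc * A)^(1/3) / 1000
= 0.011 * 1.21 * 157 * (72 * 18286)^(1/3) / 1000
= 0.229 mm

0.229


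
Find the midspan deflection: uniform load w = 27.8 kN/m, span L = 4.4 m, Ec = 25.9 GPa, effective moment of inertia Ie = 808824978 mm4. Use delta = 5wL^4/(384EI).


Convert: L = 4.4 m = 4400 mm, Ec = 25.9 GPa = 25900 MPa
delta = 5 * 27.8 * 4400^4 / (384 * 25900 * 808824978)
= 6.48 mm

6.48


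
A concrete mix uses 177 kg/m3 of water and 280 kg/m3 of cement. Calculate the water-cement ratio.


w/c = water / cement
w/c = 177 / 280 = 0.632

0.632


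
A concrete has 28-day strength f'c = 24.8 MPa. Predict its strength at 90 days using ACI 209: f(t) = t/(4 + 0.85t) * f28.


f(90) = 90 / (4 + 0.85 * 90) * 24.8
= 90 / 80.5 * 24.8
= 27.73 MPa

27.73


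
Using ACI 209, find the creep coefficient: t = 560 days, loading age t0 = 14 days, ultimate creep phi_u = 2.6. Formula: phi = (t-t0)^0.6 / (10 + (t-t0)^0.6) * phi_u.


dt = 560 - 14 = 546
phi = 546^0.6 / (10 + 546^0.6) * 2.6
= 2.117

2.117


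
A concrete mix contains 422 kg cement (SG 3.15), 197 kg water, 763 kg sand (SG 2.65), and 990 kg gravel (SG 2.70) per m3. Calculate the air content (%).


Vol cement = 422 / (3.15 * 1000) = 0.133968 m3
Vol water = 197 / 1000 = 0.197 m3
Vol sand = 763 / (2.65 * 1000) = 0.287925 m3
Vol gravel = 990 / (2.70 * 1000) = 0.366667 m3
Total solid + water volume = 0.985559 m3
Air = (1 - 0.985559) * 100 = 1.44%

1.44


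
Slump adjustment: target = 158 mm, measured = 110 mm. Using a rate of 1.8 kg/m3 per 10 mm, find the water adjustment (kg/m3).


Difference = 158 - 110 = 48 mm
Water adjustment = 48 * 1.8 / 10 = 8.6 kg/m3

8.6


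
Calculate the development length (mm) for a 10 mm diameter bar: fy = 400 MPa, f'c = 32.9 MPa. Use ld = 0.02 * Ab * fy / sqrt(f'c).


Ab = pi * 10^2 / 4 = 78.54 mm2
ld = 0.02 * 78.54 * 400 / sqrt(32.9)
= 109.5 mm

109.5


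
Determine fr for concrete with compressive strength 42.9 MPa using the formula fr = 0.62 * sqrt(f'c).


fr = 0.62 * sqrt(42.9)
= 4.061 MPa

4.061


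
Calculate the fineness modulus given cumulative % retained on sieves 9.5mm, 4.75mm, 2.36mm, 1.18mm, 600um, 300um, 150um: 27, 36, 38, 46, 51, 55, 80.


FM = sum(cumulative % retained) / 100
= 333 / 100
= 3.33

3.33


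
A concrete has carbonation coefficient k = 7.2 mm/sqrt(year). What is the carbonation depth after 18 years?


depth = k * sqrt(t)
= 7.2 * sqrt(18)
= 30.55 mm

30.55


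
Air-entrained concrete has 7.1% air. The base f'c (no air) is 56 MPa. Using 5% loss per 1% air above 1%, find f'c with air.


Strength loss = (7.1 - 1) * 5 = 30.5%
f'c = 56 * (1 - 30.5/100)
= 38.92 MPa

38.92


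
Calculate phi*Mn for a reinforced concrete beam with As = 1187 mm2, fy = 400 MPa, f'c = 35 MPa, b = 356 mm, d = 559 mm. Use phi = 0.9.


a = As * fy / (0.85 * f'c * b)
= 1187 * 400 / (0.85 * 35 * 356)
= 44.8305 mm
Mn = As * fy * (d - a/2) / 10^6
= 254.7704 kN-m
phi*Mn = 0.9 * 254.7704 = 229.29 kN-m

229.29


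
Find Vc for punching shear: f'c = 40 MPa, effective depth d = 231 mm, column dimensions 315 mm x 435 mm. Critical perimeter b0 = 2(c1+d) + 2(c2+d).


b0 = 2*(315 + 231) + 2*(435 + 231) = 2424 mm
Vc = 0.33 * sqrt(40) * 2424 * 231 / 1000
= 1168.66 kN

1168.66


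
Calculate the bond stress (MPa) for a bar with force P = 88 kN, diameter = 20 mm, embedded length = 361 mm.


u = P / (pi * db * ld)
= 88 * 1000 / (pi * 20 * 361)
= 3.88 MPa

3.88


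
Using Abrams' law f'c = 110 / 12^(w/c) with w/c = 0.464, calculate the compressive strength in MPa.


f'c = 110 / 12^0.464
= 110 / 3.168
= 34.73 MPa

34.73


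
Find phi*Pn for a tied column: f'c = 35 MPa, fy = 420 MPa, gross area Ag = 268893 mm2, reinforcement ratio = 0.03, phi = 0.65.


Ast = rho * Ag = 0.03 * 268893 = 8066.79 mm2
phi*Pn = 0.65 * 0.80 * (0.85 * 35 * (268893 - 8066.79) + 420 * 8066.79) / 1000
= 5796.77 kN

5796.77


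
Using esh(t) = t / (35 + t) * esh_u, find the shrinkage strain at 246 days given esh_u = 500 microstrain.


esh(246) = 246 / (35 + 246) * 500
= 246 / 281 * 500
= 437.7 microstrain

437.7


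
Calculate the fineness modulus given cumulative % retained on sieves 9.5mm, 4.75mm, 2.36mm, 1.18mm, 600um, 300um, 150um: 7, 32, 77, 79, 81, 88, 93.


FM = sum(cumulative % retained) / 100
= 457 / 100
= 4.57

4.57


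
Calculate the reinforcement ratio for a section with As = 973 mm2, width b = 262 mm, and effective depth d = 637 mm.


rho = As / (b * d)
= 973 / (262 * 637)
= 0.0058

0.0058


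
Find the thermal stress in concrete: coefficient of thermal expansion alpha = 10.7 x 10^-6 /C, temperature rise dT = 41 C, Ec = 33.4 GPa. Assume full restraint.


sigma = alpha * dT * Ec
= 10.7e-6 * 41 * 33.4 * 1000
= 14.653 MPa

14.653


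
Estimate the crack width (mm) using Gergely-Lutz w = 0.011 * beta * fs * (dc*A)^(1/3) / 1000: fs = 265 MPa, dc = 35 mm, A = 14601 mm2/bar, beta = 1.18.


w = 0.011 * beta * fs * (dc * A)^(1/3) / 1000
= 0.011 * 1.18 * 265 * (35 * 14601)^(1/3) / 1000
= 0.275 mm

0.275


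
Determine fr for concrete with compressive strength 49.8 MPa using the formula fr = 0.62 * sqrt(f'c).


fr = 0.62 * sqrt(49.8)
= 4.375 MPa

4.375


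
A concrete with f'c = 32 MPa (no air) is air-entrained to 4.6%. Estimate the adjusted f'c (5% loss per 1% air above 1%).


Strength loss = (4.6 - 1) * 5 = 18.0%
f'c = 32 * (1 - 18.0/100)
= 26.24 MPa

26.24


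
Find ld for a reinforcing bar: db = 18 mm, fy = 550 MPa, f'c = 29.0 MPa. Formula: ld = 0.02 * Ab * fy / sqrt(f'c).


Ab = pi * 18^2 / 4 = 254.469 mm2
ld = 0.02 * 254.469 * 550 / sqrt(29.0)
= 519.8 mm

519.8


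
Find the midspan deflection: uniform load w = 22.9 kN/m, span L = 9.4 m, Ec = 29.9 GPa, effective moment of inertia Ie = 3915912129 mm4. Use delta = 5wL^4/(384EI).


Convert: L = 9.4 m = 9400 mm, Ec = 29.9 GPa = 29900 MPa
delta = 5 * 22.9 * 9400^4 / (384 * 29900 * 3915912129)
= 19.88 mm

19.88


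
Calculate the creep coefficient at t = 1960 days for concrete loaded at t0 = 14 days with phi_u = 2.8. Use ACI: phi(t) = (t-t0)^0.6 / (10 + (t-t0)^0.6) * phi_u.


dt = 1960 - 14 = 1946
phi = 1946^0.6 / (10 + 1946^0.6) * 2.8
= 2.531

2.531


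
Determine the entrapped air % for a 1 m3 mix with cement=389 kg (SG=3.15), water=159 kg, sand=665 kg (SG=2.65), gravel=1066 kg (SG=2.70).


Vol cement = 389 / (3.15 * 1000) = 0.123492 m3
Vol water = 159 / 1000 = 0.159 m3
Vol sand = 665 / (2.65 * 1000) = 0.250943 m3
Vol gravel = 1066 / (2.70 * 1000) = 0.394815 m3
Total solid + water volume = 0.92825 m3
Air = (1 - 0.92825) * 100 = 7.17%

7.17


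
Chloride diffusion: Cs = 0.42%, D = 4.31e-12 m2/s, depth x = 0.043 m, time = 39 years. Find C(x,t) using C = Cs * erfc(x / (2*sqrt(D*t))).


t_seconds = 39 * 365.25 * 24 * 3600 = 1230746400.0 s
arg = 0.043 / (2 * sqrt(4.31e-12 * 1230746400.0))
= 0.2952
erfc(0.2952) = 0.6763
C = 0.42 * 0.6763 = 0.2841%

0.2841


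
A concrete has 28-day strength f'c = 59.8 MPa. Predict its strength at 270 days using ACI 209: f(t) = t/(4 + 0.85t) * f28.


f(270) = 270 / (4 + 0.85 * 270) * 59.8
= 270 / 233.5 * 59.8
= 69.15 MPa

69.15


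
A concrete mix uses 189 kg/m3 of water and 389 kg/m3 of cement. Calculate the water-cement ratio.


w/c = water / cement
w/c = 189 / 389 = 0.486

0.486


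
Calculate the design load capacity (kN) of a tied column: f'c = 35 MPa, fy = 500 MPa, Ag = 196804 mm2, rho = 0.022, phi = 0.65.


Ast = rho * Ag = 0.022 * 196804 = 4329.688 mm2
phi*Pn = 0.65 * 0.80 * (0.85 * 35 * (196804 - 4329.688) + 500 * 4329.688) / 1000
= 4103.3 kN

4103.3


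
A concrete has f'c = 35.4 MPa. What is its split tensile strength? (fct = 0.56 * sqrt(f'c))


fct = 0.56 * sqrt(35.4)
= 0.56 * 5.95
= 3.332 MPa

3.332


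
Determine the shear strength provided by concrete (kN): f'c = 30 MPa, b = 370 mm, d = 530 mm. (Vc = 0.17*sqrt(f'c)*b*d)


Vc = 0.17 * sqrt(30) * 370 * 530 / 1000
= 182.59 kN

182.59


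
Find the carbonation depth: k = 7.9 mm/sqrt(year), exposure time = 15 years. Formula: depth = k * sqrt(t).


depth = k * sqrt(t)
= 7.9 * sqrt(15)
= 30.6 mm

30.6


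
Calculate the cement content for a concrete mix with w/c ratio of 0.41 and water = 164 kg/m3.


Cement = water / (w/c)
= 164 / 0.41
= 400.0 kg/m3

400.0


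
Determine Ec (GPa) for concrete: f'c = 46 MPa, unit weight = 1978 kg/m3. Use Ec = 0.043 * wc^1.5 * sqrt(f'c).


Ec = 0.043 * 1978^1.5 * sqrt(46) / 1000
= 25.66 GPa

25.66


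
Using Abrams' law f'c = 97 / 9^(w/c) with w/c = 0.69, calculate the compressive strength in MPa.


f'c = 97 / 9^0.69
= 97 / 4.554
= 21.3 MPa

21.3


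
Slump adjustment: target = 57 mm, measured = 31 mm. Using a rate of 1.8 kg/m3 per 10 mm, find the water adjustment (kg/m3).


Difference = 57 - 31 = 26 mm
Water adjustment = 26 * 1.8 / 10 = 4.7 kg/m3

4.7


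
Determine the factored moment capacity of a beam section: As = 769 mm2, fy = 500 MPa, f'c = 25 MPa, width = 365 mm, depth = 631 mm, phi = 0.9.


a = As * fy / (0.85 * f'c * b)
= 769 * 500 / (0.85 * 25 * 365)
= 49.5729 mm
Mn = As * fy * (d - a/2) / 10^6
= 233.0891 kN-m
phi*Mn = 0.9 * 233.0891 = 209.78 kN-m

209.78


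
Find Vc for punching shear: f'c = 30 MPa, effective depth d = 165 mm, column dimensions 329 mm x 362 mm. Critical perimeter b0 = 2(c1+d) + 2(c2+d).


b0 = 2*(329 + 165) + 2*(362 + 165) = 2042 mm
Vc = 0.33 * sqrt(30) * 2042 * 165 / 1000
= 609.0 kN

609.0


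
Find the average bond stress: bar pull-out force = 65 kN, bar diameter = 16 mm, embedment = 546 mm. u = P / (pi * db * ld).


u = P / (pi * db * ld)
= 65 * 1000 / (pi * 16 * 546)
= 2.368 MPa

2.368


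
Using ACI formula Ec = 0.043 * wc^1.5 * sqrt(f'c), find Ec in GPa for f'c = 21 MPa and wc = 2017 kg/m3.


Ec = 0.043 * 2017^1.5 * sqrt(21) / 1000
= 17.85 GPa

17.85


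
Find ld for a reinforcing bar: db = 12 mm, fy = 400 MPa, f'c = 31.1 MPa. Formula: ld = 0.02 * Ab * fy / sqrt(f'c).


Ab = pi * 12^2 / 4 = 113.097 mm2
ld = 0.02 * 113.097 * 400 / sqrt(31.1)
= 162.2 mm

162.2


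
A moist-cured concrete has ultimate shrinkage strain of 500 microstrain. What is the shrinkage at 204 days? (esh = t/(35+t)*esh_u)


esh(204) = 204 / (35 + 204) * 500
= 204 / 239 * 500
= 426.8 microstrain

426.8


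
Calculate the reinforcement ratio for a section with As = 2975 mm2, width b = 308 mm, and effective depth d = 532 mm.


rho = As / (b * d)
= 2975 / (308 * 532)
= 0.0182

0.0182


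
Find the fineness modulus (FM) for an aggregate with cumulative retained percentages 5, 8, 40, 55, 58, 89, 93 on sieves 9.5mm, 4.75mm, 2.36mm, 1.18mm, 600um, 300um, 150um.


FM = sum(cumulative % retained) / 100
= 348 / 100
= 3.48

3.48


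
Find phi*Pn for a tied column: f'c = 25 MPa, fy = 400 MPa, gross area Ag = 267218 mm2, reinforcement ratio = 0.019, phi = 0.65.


Ast = rho * Ag = 0.019 * 267218 = 5077.142 mm2
phi*Pn = 0.65 * 0.80 * (0.85 * 25 * (267218 - 5077.142) + 400 * 5077.142) / 1000
= 3952.7 kN

3952.7


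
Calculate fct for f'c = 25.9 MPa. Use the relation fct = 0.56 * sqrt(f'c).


fct = 0.56 * sqrt(25.9)
= 0.56 * 5.089
= 2.85 MPa

2.85


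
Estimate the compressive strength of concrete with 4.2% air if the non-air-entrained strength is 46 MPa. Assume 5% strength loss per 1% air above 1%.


Strength loss = (4.2 - 1) * 5 = 16.0%
f'c = 46 * (1 - 16.0/100)
= 38.64 MPa

38.64


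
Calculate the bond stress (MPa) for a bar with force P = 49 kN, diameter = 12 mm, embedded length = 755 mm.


u = P / (pi * db * ld)
= 49 * 1000 / (pi * 12 * 755)
= 1.722 MPa

1.722


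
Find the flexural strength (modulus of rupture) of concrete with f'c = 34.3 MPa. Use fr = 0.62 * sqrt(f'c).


fr = 0.62 * sqrt(34.3)
= 3.631 MPa

3.631


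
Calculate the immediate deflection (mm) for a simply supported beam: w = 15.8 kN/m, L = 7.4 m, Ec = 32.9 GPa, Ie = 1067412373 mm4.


Convert: L = 7.4 m = 7400 mm, Ec = 32.9 GPa = 32900 MPa
delta = 5 * 15.8 * 7400^4 / (384 * 32900 * 1067412373)
= 17.57 mm

17.57


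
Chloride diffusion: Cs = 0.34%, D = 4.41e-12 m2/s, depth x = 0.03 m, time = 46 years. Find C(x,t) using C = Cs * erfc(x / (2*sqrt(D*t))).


t_seconds = 46 * 365.25 * 24 * 3600 = 1451649600.0 s
arg = 0.03 / (2 * sqrt(4.41e-12 * 1451649600.0))
= 0.1875
erfc(0.1875) = 0.7909
C = 0.34 * 0.7909 = 0.2689%

0.2689


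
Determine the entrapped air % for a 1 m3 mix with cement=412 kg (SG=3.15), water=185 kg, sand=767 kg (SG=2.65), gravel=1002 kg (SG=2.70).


Vol cement = 412 / (3.15 * 1000) = 0.130794 m3
Vol water = 185 / 1000 = 0.185 m3
Vol sand = 767 / (2.65 * 1000) = 0.289434 m3
Vol gravel = 1002 / (2.70 * 1000) = 0.371111 m3
Total solid + water volume = 0.976339 m3
Air = (1 - 0.976339) * 100 = 2.37%

2.37


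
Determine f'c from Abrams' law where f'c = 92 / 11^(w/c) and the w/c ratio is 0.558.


f'c = 92 / 11^0.558
= 92 / 3.812
= 24.14 MPa

24.14


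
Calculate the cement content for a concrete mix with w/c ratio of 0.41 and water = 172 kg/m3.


Cement = water / (w/c)
= 172 / 0.41
= 419.5 kg/m3

419.5


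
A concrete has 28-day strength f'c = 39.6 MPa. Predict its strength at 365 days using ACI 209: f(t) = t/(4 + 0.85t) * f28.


f(365) = 365 / (4 + 0.85 * 365) * 39.6
= 365 / 314.25 * 39.6
= 46.0 MPa

46.0


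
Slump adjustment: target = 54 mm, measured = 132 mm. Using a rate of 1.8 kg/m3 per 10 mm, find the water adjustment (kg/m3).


Difference = 54 - 132 = -78 mm
Water adjustment = -78 * 1.8 / 10 = -14.0 kg/m3

-14.0


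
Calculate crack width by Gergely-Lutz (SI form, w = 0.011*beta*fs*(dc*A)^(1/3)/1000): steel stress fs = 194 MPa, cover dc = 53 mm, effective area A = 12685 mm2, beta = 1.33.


w = 0.011 * beta * fs * (dc * A)^(1/3) / 1000
= 0.011 * 1.33 * 194 * (53 * 12685)^(1/3) / 1000
= 0.249 mm

0.249


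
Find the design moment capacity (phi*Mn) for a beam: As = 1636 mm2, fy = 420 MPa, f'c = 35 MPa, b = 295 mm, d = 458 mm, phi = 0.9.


a = As * fy / (0.85 * f'c * b)
= 1636 * 420 / (0.85 * 35 * 295)
= 78.2931 mm
Mn = As * fy * (d - a/2) / 10^6
= 287.8026 kN-m
phi*Mn = 0.9 * 287.8026 = 259.02 kN-m

259.02


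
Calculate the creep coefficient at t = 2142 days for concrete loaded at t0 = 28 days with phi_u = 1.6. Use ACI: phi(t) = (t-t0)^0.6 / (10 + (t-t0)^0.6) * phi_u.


dt = 2142 - 28 = 2114
phi = 2114^0.6 / (10 + 2114^0.6) * 1.6
= 1.453

1.453


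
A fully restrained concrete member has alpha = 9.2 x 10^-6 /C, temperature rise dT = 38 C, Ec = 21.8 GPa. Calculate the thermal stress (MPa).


sigma = alpha * dT * Ec
= 9.2e-6 * 38 * 21.8 * 1000
= 7.621 MPa

7.621


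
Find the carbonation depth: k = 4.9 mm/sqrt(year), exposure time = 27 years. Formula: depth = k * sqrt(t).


depth = k * sqrt(t)
= 4.9 * sqrt(27)
= 25.46 mm

25.46


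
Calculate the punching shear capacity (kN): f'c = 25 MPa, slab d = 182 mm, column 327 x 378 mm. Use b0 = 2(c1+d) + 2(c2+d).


b0 = 2*(327 + 182) + 2*(378 + 182) = 2138 mm
Vc = 0.33 * sqrt(25) * 2138 * 182 / 1000
= 642.04 kN

642.04


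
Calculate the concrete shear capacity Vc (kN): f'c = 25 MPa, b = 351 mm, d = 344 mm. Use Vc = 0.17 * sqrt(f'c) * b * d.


Vc = 0.17 * sqrt(25) * 351 * 344 / 1000
= 102.63 kN

102.63


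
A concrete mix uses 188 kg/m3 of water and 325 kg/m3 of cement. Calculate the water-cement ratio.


w/c = water / cement
w/c = 188 / 325 = 0.578

0.578


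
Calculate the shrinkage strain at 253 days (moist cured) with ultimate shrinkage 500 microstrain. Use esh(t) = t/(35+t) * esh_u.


esh(253) = 253 / (35 + 253) * 500
= 253 / 288 * 500
= 439.2 microstrain

439.2


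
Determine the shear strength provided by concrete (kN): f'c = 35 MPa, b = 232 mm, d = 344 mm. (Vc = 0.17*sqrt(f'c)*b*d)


Vc = 0.17 * sqrt(35) * 232 * 344 / 1000
= 80.27 kN

80.27


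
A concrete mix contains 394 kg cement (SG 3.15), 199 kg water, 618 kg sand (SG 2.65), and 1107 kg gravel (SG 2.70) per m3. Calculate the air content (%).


Vol cement = 394 / (3.15 * 1000) = 0.125079 m3
Vol water = 199 / 1000 = 0.199 m3
Vol sand = 618 / (2.65 * 1000) = 0.233208 m3
Vol gravel = 1107 / (2.70 * 1000) = 0.41 m3
Total solid + water volume = 0.967287 m3
Air = (1 - 0.967287) * 100 = 3.27%

3.27


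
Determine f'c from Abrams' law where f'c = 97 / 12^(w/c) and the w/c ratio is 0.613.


f'c = 97 / 12^0.613
= 97 / 4.587
= 21.15 MPa

21.15


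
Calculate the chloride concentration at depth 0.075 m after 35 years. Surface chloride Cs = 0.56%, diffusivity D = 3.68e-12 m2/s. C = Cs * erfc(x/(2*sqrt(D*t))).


t_seconds = 35 * 365.25 * 24 * 3600 = 1104516000.0 s
arg = 0.075 / (2 * sqrt(3.68e-12 * 1104516000.0))
= 0.5882
erfc(0.5882) = 0.4055
C = 0.56 * 0.4055 = 0.2271%

0.2271


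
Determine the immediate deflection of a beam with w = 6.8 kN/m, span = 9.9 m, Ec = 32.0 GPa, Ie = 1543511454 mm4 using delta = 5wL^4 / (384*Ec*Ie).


Convert: L = 9.9 m = 9900 mm, Ec = 32.0 GPa = 32000 MPa
delta = 5 * 6.8 * 9900^4 / (384 * 32000 * 1543511454)
= 17.22 mm

17.22


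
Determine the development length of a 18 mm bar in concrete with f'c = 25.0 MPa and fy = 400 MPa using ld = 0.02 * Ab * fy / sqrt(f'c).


Ab = pi * 18^2 / 4 = 254.469 mm2
ld = 0.02 * 254.469 * 400 / sqrt(25.0)
= 407.2 mm

407.2


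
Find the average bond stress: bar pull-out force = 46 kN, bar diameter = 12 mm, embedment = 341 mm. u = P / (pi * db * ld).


u = P / (pi * db * ld)
= 46 * 1000 / (pi * 12 * 341)
= 3.578 MPa

3.578


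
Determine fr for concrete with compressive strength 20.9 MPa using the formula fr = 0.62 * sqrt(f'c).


fr = 0.62 * sqrt(20.9)
= 2.834 MPa

2.834


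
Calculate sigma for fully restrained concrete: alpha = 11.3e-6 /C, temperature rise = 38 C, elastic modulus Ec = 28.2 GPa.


sigma = alpha * dT * Ec
= 11.3e-6 * 38 * 28.2 * 1000
= 12.109 MPa

12.109


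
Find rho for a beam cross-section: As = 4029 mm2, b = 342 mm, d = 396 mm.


rho = As / (b * d)
= 4029 / (342 * 396)
= 0.0297

0.0297


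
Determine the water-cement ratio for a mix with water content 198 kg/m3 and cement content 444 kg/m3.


w/c = water / cement
w/c = 198 / 444 = 0.446

0.446


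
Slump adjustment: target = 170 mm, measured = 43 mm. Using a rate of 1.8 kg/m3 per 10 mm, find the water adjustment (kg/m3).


Difference = 170 - 43 = 127 mm
Water adjustment = 127 * 1.8 / 10 = 22.9 kg/m3

22.9


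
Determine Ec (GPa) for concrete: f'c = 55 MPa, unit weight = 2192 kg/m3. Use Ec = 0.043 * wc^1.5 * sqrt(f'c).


Ec = 0.043 * 2192^1.5 * sqrt(55) / 1000
= 32.73 GPa

32.73


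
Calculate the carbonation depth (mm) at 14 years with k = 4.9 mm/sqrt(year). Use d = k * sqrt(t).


depth = k * sqrt(t)
= 4.9 * sqrt(14)
= 18.33 mm

18.33


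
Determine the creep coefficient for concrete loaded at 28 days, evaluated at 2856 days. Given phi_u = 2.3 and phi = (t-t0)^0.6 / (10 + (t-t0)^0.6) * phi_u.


dt = 2856 - 28 = 2828
phi = 2828^0.6 / (10 + 2828^0.6) * 2.3
= 2.12

2.12


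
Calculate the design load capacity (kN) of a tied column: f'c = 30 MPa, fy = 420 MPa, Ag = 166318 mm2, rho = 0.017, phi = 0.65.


Ast = rho * Ag = 0.017 * 166318 = 2827.406 mm2
phi*Pn = 0.65 * 0.80 * (0.85 * 30 * (166318 - 2827.406) + 420 * 2827.406) / 1000
= 2785.39 kN

2785.39


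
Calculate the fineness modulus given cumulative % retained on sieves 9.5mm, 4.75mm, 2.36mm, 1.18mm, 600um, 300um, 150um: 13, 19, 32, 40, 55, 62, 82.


FM = sum(cumulative % retained) / 100
= 303 / 100
= 3.03

3.03


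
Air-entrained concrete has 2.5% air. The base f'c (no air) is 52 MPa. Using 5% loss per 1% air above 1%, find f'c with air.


Strength loss = (2.5 - 1) * 5 = 7.5%
f'c = 52 * (1 - 7.5/100)
= 48.1 MPa

48.1


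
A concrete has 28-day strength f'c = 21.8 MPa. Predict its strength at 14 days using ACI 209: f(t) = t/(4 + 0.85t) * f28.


f(14) = 14 / (4 + 0.85 * 14) * 21.8
= 14 / 15.9 * 21.8
= 19.19 MPa

19.19


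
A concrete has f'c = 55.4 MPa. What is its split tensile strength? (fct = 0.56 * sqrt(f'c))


fct = 0.56 * sqrt(55.4)
= 0.56 * 7.443
= 4.168 MPa

4.168


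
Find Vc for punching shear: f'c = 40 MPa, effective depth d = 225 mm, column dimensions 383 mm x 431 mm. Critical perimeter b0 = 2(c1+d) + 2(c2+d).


b0 = 2*(383 + 225) + 2*(431 + 225) = 2528 mm
Vc = 0.33 * sqrt(40) * 2528 * 225 / 1000
= 1187.14 kN

1187.14


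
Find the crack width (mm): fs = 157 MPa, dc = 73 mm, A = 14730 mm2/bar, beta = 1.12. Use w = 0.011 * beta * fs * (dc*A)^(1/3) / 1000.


w = 0.011 * beta * fs * (dc * A)^(1/3) / 1000
= 0.011 * 1.12 * 157 * (73 * 14730)^(1/3) / 1000
= 0.198 mm

0.198


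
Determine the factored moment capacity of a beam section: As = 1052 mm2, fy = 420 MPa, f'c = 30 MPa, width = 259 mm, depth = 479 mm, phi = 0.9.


a = As * fy / (0.85 * f'c * b)
= 1052 * 420 / (0.85 * 30 * 259)
= 66.8998 mm
Mn = As * fy * (d - a/2) / 10^6
= 196.8618 kN-m
phi*Mn = 0.9 * 196.8618 = 177.18 kN-m

177.18


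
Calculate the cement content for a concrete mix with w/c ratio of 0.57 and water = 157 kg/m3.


Cement = water / (w/c)
= 157 / 0.57
= 275.4 kg/m3

275.4


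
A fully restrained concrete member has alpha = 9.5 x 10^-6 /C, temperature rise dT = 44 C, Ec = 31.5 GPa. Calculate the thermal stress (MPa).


sigma = alpha * dT * Ec
= 9.5e-6 * 44 * 31.5 * 1000
= 13.167 MPa

13.167


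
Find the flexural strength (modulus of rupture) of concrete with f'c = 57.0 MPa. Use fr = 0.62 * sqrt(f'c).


fr = 0.62 * sqrt(57.0)
= 4.681 MPa

4.681


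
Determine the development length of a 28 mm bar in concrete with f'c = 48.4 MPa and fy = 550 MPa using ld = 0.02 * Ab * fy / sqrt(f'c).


Ab = pi * 28^2 / 4 = 615.752 mm2
ld = 0.02 * 615.752 * 550 / sqrt(48.4)
= 973.6 mm

973.6


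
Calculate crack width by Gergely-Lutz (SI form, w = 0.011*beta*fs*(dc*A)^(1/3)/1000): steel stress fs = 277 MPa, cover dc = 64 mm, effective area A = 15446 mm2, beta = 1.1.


w = 0.011 * beta * fs * (dc * A)^(1/3) / 1000
= 0.011 * 1.1 * 277 * (64 * 15446)^(1/3) / 1000
= 0.334 mm

0.334


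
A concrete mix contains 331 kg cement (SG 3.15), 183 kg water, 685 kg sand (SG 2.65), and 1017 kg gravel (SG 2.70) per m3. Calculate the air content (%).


Vol cement = 331 / (3.15 * 1000) = 0.105079 m3
Vol water = 183 / 1000 = 0.183 m3
Vol sand = 685 / (2.65 * 1000) = 0.258491 m3
Vol gravel = 1017 / (2.70 * 1000) = 0.376667 m3
Total solid + water volume = 0.923237 m3
Air = (1 - 0.923237) * 100 = 7.68%

7.68


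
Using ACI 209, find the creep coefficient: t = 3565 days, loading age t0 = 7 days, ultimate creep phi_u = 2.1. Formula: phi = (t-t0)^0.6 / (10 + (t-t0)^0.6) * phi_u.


dt = 3565 - 7 = 3558
phi = 3558^0.6 / (10 + 3558^0.6) * 2.1
= 1.955

1.955


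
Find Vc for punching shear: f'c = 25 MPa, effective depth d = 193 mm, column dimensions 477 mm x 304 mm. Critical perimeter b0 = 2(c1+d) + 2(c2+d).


b0 = 2*(477 + 193) + 2*(304 + 193) = 2334 mm
Vc = 0.33 * sqrt(25) * 2334 * 193 / 1000
= 743.26 kN

743.26


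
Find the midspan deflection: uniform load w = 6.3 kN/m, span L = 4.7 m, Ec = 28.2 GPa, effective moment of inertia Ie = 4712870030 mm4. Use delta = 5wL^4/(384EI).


Convert: L = 4.7 m = 4700 mm, Ec = 28.2 GPa = 28200 MPa
delta = 5 * 6.3 * 4700^4 / (384 * 28200 * 4712870030)
= 0.3 mm

0.3


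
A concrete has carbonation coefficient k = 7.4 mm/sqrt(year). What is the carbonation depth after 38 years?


depth = k * sqrt(t)
= 7.4 * sqrt(38)
= 45.62 mm

45.62


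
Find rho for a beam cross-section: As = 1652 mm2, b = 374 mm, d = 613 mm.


rho = As / (b * d)
= 1652 / (374 * 613)
= 0.0072

0.0072


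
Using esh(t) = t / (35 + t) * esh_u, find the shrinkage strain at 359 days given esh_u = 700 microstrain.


esh(359) = 359 / (35 + 359) * 700
= 359 / 394 * 700
= 637.8 microstrain

637.8


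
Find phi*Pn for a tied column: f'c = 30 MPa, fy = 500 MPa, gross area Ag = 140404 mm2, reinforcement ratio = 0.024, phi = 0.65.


Ast = rho * Ag = 0.024 * 140404 = 3369.696 mm2
phi*Pn = 0.65 * 0.80 * (0.85 * 30 * (140404 - 3369.696) + 500 * 3369.696) / 1000
= 2693.2 kN

2693.2


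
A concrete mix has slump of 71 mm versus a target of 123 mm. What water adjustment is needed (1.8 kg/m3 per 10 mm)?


Difference = 123 - 71 = 52 mm
Water adjustment = 52 * 1.8 / 10 = 9.4 kg/m3

9.4


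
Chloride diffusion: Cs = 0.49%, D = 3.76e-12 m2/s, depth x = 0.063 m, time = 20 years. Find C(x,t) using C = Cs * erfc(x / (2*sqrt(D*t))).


t_seconds = 20 * 365.25 * 24 * 3600 = 631152000.0 s
arg = 0.063 / (2 * sqrt(3.76e-12 * 631152000.0))
= 0.6466
erfc(0.6466) = 0.3605
C = 0.49 * 0.3605 = 0.1766%

0.1766


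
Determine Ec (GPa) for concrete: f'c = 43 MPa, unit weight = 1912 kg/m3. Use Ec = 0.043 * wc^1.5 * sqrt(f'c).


Ec = 0.043 * 1912^1.5 * sqrt(43) / 1000
= 23.57 GPa

23.57


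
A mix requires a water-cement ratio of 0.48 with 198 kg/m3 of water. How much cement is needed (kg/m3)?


Cement = water / (w/c)
= 198 / 0.48
= 412.5 kg/m3

412.5


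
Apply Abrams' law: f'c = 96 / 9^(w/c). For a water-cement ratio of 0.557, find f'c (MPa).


f'c = 96 / 9^0.557
= 96 / 3.4
= 28.23 MPa

28.23


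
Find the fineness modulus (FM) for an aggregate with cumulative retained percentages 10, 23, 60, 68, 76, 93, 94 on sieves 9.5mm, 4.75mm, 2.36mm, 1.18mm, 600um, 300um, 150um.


FM = sum(cumulative % retained) / 100
= 424 / 100
= 4.24

4.24


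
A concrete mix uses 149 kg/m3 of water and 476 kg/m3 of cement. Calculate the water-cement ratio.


w/c = water / cement
w/c = 149 / 476 = 0.313

0.313


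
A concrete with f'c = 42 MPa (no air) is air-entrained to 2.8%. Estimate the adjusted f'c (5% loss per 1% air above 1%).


Strength loss = (2.8 - 1) * 5 = 9.0%
f'c = 42 * (1 - 9.0/100)
= 38.22 MPa

38.22


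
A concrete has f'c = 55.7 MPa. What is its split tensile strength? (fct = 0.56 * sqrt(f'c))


fct = 0.56 * sqrt(55.7)
= 0.56 * 7.463
= 4.179 MPa

4.179


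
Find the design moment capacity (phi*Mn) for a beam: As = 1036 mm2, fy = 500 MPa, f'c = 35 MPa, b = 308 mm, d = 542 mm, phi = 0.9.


a = As * fy / (0.85 * f'c * b)
= 1036 * 500 / (0.85 * 35 * 308)
= 56.5317 mm
Mn = As * fy * (d - a/2) / 10^6
= 266.1143 kN-m
phi*Mn = 0.9 * 266.1143 = 239.5 kN-m

239.5


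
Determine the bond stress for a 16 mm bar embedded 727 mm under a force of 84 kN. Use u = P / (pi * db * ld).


u = P / (pi * db * ld)
= 84 * 1000 / (pi * 16 * 727)
= 2.299 MPa

2.299


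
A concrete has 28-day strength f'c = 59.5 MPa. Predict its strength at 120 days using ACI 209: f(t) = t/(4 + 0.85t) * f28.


f(120) = 120 / (4 + 0.85 * 120) * 59.5
= 120 / 106.0 * 59.5
= 67.36 MPa

67.36


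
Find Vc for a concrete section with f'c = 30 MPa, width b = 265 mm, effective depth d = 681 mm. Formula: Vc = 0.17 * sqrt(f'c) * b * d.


Vc = 0.17 * sqrt(30) * 265 * 681 / 1000
= 168.04 kN

168.04


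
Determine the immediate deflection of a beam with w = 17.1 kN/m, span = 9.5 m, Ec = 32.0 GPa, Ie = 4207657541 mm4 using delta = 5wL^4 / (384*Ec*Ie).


Convert: L = 9.5 m = 9500 mm, Ec = 32.0 GPa = 32000 MPa
delta = 5 * 17.1 * 9500^4 / (384 * 32000 * 4207657541)
= 13.47 mm

13.47


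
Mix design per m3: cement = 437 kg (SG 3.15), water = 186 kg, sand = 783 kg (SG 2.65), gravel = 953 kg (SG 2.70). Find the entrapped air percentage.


Vol cement = 437 / (3.15 * 1000) = 0.13873 m3
Vol water = 186 / 1000 = 0.186 m3
Vol sand = 783 / (2.65 * 1000) = 0.295472 m3
Vol gravel = 953 / (2.70 * 1000) = 0.352963 m3
Total solid + water volume = 0.973165 m3
Air = (1 - 0.973165) * 100 = 2.68%

2.68


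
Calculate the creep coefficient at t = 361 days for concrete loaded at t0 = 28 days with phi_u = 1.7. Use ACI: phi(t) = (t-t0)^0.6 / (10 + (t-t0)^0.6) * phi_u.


dt = 361 - 28 = 333
phi = 333^0.6 / (10 + 333^0.6) * 1.7
= 1.301

1.301


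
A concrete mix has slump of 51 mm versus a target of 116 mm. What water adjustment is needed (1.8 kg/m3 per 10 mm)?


Difference = 116 - 51 = 65 mm
Water adjustment = 65 * 1.8 / 10 = 11.7 kg/m3

11.7


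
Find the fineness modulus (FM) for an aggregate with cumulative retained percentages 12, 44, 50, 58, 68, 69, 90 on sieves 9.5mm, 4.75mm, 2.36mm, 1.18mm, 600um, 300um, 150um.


FM = sum(cumulative % retained) / 100
= 391 / 100
= 3.91

3.91


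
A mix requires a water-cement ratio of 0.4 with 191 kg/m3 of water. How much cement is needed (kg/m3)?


Cement = water / (w/c)
= 191 / 0.4
= 477.5 kg/m3

477.5


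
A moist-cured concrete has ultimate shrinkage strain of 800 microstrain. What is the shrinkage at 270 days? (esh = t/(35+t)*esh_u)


esh(270) = 270 / (35 + 270) * 800
= 270 / 305 * 800
= 708.2 microstrain

708.2


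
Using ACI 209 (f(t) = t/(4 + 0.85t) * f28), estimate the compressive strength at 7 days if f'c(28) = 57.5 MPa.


f(7) = 7 / (4 + 0.85 * 7) * 57.5
= 7 / 9.95 * 57.5
= 40.45 MPa

40.45


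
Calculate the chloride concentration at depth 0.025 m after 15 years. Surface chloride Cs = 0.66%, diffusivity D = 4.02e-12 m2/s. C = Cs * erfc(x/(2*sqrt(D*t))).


t_seconds = 15 * 365.25 * 24 * 3600 = 473364000.0 s
arg = 0.025 / (2 * sqrt(4.02e-12 * 473364000.0))
= 0.2865
erfc(0.2865) = 0.6853
C = 0.66 * 0.6853 = 0.4523%

0.4523


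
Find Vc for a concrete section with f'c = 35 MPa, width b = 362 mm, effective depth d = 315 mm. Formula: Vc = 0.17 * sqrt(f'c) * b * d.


Vc = 0.17 * sqrt(35) * 362 * 315 / 1000
= 114.68 kN

114.68


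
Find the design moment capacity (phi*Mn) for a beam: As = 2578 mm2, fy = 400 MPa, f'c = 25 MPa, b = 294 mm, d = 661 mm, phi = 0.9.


a = As * fy / (0.85 * f'c * b)
= 2578 * 400 / (0.85 * 25 * 294)
= 165.058 mm
Mn = As * fy * (d - a/2) / 10^6
= 596.5193 kN-m
phi*Mn = 0.9 * 596.5193 = 536.87 kN-m

536.87


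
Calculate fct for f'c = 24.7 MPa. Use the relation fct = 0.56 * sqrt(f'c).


fct = 0.56 * sqrt(24.7)
= 0.56 * 4.97
= 2.783 MPa

2.783


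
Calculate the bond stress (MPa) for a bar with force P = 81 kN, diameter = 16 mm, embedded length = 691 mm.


u = P / (pi * db * ld)
= 81 * 1000 / (pi * 16 * 691)
= 2.332 MPa

2.332


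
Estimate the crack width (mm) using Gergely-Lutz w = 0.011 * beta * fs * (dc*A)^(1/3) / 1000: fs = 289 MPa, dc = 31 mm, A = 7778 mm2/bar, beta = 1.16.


w = 0.011 * beta * fs * (dc * A)^(1/3) / 1000
= 0.011 * 1.16 * 289 * (31 * 7778)^(1/3) / 1000
= 0.23 mm

0.23


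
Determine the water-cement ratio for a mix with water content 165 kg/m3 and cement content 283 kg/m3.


w/c = water / cement
w/c = 165 / 283 = 0.583

0.583


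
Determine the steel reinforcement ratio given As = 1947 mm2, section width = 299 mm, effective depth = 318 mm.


rho = As / (b * d)
= 1947 / (299 * 318)
= 0.0205

0.0205


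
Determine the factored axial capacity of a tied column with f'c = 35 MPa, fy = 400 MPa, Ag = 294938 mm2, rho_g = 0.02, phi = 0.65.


Ast = rho * Ag = 0.02 * 294938 = 5898.76 mm2
phi*Pn = 0.65 * 0.80 * (0.85 * 35 * (294938 - 5898.76) + 400 * 5898.76) / 1000
= 5698.38 kN

5698.38


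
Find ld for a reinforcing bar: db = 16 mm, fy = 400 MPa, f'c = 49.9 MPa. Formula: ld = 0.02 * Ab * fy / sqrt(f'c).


Ab = pi * 16^2 / 4 = 201.062 mm2
ld = 0.02 * 201.062 * 400 / sqrt(49.9)
= 227.7 mm

227.7


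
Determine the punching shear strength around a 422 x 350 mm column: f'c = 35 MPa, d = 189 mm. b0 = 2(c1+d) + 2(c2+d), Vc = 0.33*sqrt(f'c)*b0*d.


b0 = 2*(422 + 189) + 2*(350 + 189) = 2300 mm
Vc = 0.33 * sqrt(35) * 2300 * 189 / 1000
= 848.67 kN

848.67
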